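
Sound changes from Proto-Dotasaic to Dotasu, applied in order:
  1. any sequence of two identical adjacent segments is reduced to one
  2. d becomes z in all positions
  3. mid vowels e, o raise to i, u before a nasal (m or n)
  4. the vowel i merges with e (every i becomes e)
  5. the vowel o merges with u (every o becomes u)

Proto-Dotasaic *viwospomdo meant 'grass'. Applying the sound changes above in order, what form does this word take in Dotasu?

Dotasu: *viwospomdo > viwospomzo > viwospumzo > vewospumzo > vewuspumzu  (by unconditioned shift, pre-nasal raising, vowel merger, vowel merger)

vewuspumzu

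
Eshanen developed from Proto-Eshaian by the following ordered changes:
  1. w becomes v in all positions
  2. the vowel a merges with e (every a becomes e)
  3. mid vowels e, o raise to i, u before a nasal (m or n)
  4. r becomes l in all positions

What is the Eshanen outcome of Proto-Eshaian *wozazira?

Eshanen: *wozazira > vozazira > vozezire > vozezile  (by unconditioned shift, vowel merger, unconditioned shift)

vozezile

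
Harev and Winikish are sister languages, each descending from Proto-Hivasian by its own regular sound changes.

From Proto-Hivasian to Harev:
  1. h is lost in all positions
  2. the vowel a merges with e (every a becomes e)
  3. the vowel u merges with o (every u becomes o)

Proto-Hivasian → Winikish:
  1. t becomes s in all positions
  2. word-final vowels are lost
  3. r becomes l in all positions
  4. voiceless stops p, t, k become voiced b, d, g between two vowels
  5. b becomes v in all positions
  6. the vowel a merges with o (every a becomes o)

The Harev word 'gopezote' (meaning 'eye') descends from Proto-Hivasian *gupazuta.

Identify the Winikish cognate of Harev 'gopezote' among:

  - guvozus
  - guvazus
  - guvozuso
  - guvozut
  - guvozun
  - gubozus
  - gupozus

Winikish: start from *gupazuta.
  rule 1 (unconditioned shift): gupazuta → gupazusa
  rule 2 (apocope): gupazusa → gupazus
  rule 3: no change — gupazus
  rule 4 (intervocalic voicing): gupazus → gubazus
  rule 5 (unconditioned shift): gubazus → guvazus
  rule 6 (vowel merger): guvazus → guvozus
  ⇒ Winikish guvozus
The other candidates each miss or misapply at least one Winikish change.

guvozus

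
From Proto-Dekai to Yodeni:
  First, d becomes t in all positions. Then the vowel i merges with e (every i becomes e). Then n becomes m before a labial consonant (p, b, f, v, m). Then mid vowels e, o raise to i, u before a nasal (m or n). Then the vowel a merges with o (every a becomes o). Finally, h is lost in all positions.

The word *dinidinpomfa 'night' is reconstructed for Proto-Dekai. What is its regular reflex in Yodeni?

tinetimpumfo

Yodeni: start from *dinidinpomfa.
  rule 1 (unconditioned shift): dinidinpomfa → tinitinpomfa
  rule 2 (vowel merger): tinitinpomfa → tenetenpomfa
  rule 3 (nasal place assimilation): tenetenpomfa → tenetempomfa
  rule 4 (pre-nasal raising): tenetempomfa → tinetimpumfa
  rule 5 (vowel merger): tinetimpumfa → tinetimpumfo
  rule 6: no change — tinetimpumfo
  ⇒ Yodeni tinetimpumfo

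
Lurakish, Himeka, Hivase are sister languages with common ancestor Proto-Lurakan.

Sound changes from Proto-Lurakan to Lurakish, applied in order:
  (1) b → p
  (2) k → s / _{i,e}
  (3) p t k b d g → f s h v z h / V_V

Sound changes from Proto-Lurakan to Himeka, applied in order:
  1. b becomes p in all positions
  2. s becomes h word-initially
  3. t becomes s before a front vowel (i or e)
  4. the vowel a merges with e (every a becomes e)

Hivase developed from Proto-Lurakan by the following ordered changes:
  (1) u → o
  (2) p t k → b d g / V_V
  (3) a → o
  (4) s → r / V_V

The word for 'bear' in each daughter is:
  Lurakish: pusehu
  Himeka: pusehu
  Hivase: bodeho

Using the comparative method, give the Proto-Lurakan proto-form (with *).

*butehu

Position 1: Lurakish has p, Himeka has p, Hivase has b. Taking the neighbouring segments as reconstructed: Lurakish p could go back to *p or *b; Himeka p could go back to *p or *b; Hivase b can only go back to *b — the one source consistent with every daughter is *b.
Position 3: Lurakish has s, Himeka has s, Hivase has d. Taking the neighbouring segments as reconstructed: Lurakish s could go back to *t or *k or *s; Himeka s could go back to *t or *s; Hivase d could go back to *t or *d — the one source consistent with every daughter is *t.
This points to *butehu. Verify forward in each daughter:
Lurakish: *butehu > putehu > pusehu  (by unconditioned shift, intervocalic lenition)
Himeka: *butehu > putehu > pusehu  (by unconditioned shift, palatalisation)
Hivase: start from *butehu.
  rule 1 (vowel merger): butehu → boteho
  rule 2 (intervocalic voicing): boteho → bodeho
  rule 3: no change — bodeho
  rule 4: no change — bodeho
  ⇒ Hivase bodeho
*butehu is the unique common source.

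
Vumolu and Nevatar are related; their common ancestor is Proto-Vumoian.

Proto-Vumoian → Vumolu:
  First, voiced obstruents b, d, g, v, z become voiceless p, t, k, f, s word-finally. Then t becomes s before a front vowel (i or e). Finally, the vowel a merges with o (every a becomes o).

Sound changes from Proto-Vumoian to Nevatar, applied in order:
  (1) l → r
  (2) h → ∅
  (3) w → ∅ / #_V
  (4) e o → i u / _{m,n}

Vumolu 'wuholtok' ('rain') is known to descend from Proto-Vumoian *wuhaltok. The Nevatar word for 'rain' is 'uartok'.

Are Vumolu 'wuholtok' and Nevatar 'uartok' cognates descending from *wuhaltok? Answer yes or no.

yes

Derive the expected Nevatar reflex of *wuhaltok:
Nevatar: *wuhaltok > wuhartok > wuartok > uartok  (by unconditioned shift, h-loss, glide loss)
Nevatar 'uartok' matches the regular reflex exactly, so the pair is cognate.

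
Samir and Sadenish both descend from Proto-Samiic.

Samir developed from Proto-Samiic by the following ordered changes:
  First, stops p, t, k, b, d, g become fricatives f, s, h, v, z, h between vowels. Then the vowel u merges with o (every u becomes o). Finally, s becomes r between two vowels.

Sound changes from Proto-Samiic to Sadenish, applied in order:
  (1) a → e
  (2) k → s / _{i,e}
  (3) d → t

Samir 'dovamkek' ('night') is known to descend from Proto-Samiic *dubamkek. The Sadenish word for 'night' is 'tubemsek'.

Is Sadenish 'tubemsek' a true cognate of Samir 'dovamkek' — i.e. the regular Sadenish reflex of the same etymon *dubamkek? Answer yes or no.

yes

Derive the expected Sadenish reflex of *dubamkek:
Sadenish: *dubamkek
  dubamkek → dubemkek   [vowel merger]
  dubemkek → dubemsek   [palatalisation]
  dubemsek → tubemsek   [unconditioned shift]
  giving Sadenish tubemsek.
Sadenish 'tubemsek' matches the regular reflex exactly, so the pair is cognate.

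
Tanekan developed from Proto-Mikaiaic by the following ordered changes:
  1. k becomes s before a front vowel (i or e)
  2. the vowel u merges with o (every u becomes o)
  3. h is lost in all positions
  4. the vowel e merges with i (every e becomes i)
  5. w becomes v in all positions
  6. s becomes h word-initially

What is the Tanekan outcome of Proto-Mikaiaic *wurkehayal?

Tanekan: *wurkehayal > wursehayal > worsehayal > worseayal > worsiayal > vorsiayal  (by palatalisation, vowel merger, h-loss, vowel merger, unconditioned shift)

vorsiayal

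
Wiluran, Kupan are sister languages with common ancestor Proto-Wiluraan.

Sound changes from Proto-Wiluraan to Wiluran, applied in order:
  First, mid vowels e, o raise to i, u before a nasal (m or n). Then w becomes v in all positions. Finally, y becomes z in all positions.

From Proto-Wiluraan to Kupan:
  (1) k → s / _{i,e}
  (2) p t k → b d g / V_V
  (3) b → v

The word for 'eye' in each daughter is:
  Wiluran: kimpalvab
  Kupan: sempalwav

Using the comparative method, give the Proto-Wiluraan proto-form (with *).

*kempalwab

Position 2: Wiluran has i, Kupan has e. Kupan preserves e here (none of its changes turn any other segment into e), so the proto-segment is *e.
Position 9: Wiluran has b, Kupan has v. Wiluran preserves b here (none of its changes turn any other segment into b), so the proto-segment is *b.
Verify the candidate proto-form against each daughter:
Wiluran: *kempalwab
  kempalwab → kimpalwab   [pre-nasal raising]
  kimpalwab → kimpalvab   [unconditioned shift]
  kimpalvab (rule 3 does not apply)
  giving Wiluran kimpalvab.
Kupan: start from *kempalwab.
  rule 1 (palatalisation): kempalwab → sempalwab
  rule 2: no change — sempalwab
  rule 3 (unconditioned shift): sempalwab → sempalwav
  ⇒ Kupan sempalwav
*kempalwab is the unique common source.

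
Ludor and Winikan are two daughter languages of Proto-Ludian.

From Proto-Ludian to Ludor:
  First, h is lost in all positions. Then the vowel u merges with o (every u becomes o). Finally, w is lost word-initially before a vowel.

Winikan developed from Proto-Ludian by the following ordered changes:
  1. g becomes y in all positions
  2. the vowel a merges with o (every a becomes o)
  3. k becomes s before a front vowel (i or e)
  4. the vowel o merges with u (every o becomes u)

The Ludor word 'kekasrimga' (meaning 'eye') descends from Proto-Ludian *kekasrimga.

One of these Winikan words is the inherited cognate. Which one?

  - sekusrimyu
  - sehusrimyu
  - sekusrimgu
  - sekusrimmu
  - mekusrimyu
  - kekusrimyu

Winikan: *kekasrimga
  kekasrimga → kekasrimya   [unconditioned shift]
  kekasrimya → kekosrimyo   [vowel merger]
  kekosrimyo → sekosrimyo   [palatalisation]
  sekosrimyo → sekusrimyu   [vowel merger]
  giving Winikan sekusrimyu.
The other candidates each miss or misapply at least one Winikan change.

sekusrimyu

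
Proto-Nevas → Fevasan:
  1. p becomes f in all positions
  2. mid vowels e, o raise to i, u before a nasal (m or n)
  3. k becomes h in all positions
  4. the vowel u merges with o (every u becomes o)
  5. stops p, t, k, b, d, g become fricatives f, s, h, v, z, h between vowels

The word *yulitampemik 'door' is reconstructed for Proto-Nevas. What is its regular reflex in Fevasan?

yolisamfimih

Fevasan: *yulitampemik
  yulitampemik → yulitamfemik   [unconditioned shift]
  yulitamfemik → yulitamfimik   [pre-nasal raising]
  yulitamfimik → yulitamfimih   [unconditioned shift]
  yulitamfimih → yolitamfimih   [vowel merger]
  yolitamfimih → yolisamfimih   [intervocalic lenition]
  giving Fevasan yolisamfimih.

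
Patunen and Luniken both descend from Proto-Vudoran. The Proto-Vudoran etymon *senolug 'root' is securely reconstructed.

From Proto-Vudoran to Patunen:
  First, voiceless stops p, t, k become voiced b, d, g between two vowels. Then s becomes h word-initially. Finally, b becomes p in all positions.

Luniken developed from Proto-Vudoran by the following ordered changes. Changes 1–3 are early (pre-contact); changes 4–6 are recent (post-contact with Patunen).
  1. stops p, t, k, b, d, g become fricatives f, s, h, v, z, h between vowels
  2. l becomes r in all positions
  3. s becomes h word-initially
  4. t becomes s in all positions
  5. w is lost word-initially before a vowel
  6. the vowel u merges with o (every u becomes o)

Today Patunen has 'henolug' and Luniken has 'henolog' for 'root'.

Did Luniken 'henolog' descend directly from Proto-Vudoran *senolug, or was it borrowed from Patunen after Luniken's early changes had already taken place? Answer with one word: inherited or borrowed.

borrowed

If inherited, *senolug would pass through all of Luniken's changes:
Luniken: *senolug
  senolug (rule 1 does not apply)
  senolug → senorug   [unconditioned shift]
  senorug → henorug   [debuccalisation]
  henorug (rule 4 does not apply)
  henorug (rule 5 does not apply)
  henorug → henorog   [vowel merger]
  giving Luniken henorog.
If borrowed from Patunen 'henolug' after the early changes, it would undergo only the recent ones:
  rule 4 (unconditioned shift): no change (henolug)
  rule 5 (glide loss): no change (henolug)
  rule 6 (vowel merger): henolug → henolog
  ⇒ as a loan: henolog
Luniken 'henolog' matches the loan outcome 'henolog', not the inherited 'henorog' — it skipped the early Luniken changes, so it was borrowed from Patunen.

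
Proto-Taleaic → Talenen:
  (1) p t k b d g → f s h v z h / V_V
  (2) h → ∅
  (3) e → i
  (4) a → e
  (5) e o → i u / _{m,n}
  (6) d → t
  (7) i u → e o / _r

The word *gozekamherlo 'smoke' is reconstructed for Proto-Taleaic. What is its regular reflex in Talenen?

Talenen: *gozekamherlo > gozehamherlo > gozeamerlo > goziamirlo > goziemirlo > goziimirlo > goziimerlo  (by intervocalic lenition, h-loss, vowel merger, vowel merger, pre-nasal raising, pre-rhotic lowering)

goziimerlo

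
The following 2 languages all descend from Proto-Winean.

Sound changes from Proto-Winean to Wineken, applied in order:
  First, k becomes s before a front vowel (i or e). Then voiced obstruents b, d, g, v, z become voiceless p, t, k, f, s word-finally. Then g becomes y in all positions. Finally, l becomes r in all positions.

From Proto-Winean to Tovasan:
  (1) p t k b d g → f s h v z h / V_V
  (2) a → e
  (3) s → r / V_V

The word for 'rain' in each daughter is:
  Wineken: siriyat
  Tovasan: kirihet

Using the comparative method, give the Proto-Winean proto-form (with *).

*kirigat

Position 6: Wineken has a, Tovasan has e. Wineken preserves a here (none of its changes turn any other segment into a), so the proto-segment is *a.
Position 5: Wineken has y, Tovasan has h. Taking the neighbouring segments as reconstructed: Wineken y could go back to *g or *y; Tovasan h could go back to *k or *g or *h — the one source consistent with every daughter is *g.
Verify the candidate proto-form against each daughter:
Wineken: start from *kirigat.
  rule 1 (palatalisation): kirigat → sirigat
  rule 2: no change — sirigat
  rule 3 (unconditioned shift): sirigat → siriyat
  rule 4: no change — siriyat
  ⇒ Wineken siriyat
Tovasan: *kirigat > kirihat > kirihet  (by intervocalic lenition, vowel merger)
Only *kirigat yields all of Wineken siriyat, Tovasan kirihet.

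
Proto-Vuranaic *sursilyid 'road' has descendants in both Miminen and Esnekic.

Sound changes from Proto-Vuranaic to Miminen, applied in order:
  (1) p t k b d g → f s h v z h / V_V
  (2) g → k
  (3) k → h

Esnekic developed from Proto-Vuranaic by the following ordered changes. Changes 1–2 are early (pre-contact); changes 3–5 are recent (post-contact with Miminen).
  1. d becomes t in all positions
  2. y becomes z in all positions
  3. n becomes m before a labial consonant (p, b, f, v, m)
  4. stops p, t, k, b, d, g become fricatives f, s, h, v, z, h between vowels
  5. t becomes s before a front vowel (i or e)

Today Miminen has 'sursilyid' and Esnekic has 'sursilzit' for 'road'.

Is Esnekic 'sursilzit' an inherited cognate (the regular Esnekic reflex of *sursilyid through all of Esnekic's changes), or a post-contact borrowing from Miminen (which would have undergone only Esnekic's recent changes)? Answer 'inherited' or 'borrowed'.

inherited

If inherited, *sursilyid would pass through all of Esnekic's changes:
Esnekic: start from *sursilyid.
  rule 1 (unconditioned shift): sursilyid → sursilyit
  rule 2 (unconditioned shift): sursilyit → sursilzit
  rule 3: no change — sursilzit
  rule 4: no change — sursilzit
  rule 5: no change — sursilzit
  ⇒ Esnekic sursilzit
If borrowed from Miminen 'sursilyid' after the early changes, it would undergo only the recent ones:
  rule 3 (nasal place assimilation): no change (sursilyid)
  rule 4 (intervocalic lenition): no change (sursilyid)
  rule 5 (palatalisation): no change (sursilyid)
  ⇒ as a loan: sursilyid
Esnekic 'sursilzit' matches the inherited outcome exactly, so it is an inherited cognate, not a loan.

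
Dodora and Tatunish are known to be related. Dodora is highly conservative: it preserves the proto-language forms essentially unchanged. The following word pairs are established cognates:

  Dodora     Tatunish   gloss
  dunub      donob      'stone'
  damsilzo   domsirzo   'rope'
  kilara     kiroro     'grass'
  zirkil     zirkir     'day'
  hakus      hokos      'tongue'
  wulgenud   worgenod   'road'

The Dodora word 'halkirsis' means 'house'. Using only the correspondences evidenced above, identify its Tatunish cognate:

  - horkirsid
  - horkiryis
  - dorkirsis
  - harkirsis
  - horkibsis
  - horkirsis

horkirsis

hakus ~ hokos — Dodora a corresponds to Tatunish o after a consonant, before a consonant other than r, m, n, p, b, f, v.
damsilzo ~ domsirzo, wulgenud ~ worgenod — Dodora l corresponds to Tatunish r after a vowel, before a consonant other than r, m, n, p, b, f, v.
Applying these to Dodora 'halkirsis':
  halkirsis → holkirsis   (a→o after a consonant, before a consonant other than r, m, n, p, b, f, v)
  holkirsis → horkirsis   (l→r after a vowel, before a consonant other than r, m, n, p, b, f, v)
So the Tatunish cognate is 'horkirsis'.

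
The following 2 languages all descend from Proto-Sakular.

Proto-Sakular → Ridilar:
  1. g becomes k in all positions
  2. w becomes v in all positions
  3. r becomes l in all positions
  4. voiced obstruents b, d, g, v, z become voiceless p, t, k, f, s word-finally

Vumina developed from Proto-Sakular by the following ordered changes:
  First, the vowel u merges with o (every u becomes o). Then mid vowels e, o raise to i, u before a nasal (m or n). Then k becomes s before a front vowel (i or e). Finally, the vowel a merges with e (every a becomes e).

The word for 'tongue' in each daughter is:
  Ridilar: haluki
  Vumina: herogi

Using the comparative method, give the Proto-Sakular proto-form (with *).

Position 3: Ridilar has l, Vumina has r. Vumina preserves r here (none of its changes turn any other segment into r), so the proto-segment is *r.
Position 2: Ridilar has a, Vumina has e. Ridilar preserves a here (none of its changes turn any other segment into a), so the proto-segment is *a.
Position 4: Ridilar has u, Vumina has o. Ridilar preserves u here (none of its changes turn any other segment into u), so the proto-segment is *u.
Continuing position by position gives *harugi; check it forward:
Ridilar: *harugi
  harugi → haruki   [unconditioned shift]
  haruki (rule 2 does not apply)
  haruki → haluki   [unconditioned shift]
  haluki (rule 4 does not apply)
  giving Ridilar haluki.
Vumina: *harugi > harogi > herogi  (by vowel merger, vowel merger)
*harugi is the unique common source.

*harugi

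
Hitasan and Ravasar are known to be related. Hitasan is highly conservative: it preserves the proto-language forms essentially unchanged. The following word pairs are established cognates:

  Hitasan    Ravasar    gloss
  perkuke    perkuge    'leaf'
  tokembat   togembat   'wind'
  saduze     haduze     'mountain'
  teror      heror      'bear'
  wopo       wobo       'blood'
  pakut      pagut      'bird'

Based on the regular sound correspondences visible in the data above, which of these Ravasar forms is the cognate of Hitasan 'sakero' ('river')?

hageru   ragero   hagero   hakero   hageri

saduze ~ haduze — Hitasan s corresponds to Ravasar h word-initially before a back vowel.
perkuke ~ perkuge, tokembat ~ togembat — Hitasan k corresponds to Ravasar g between vowels (before a front vowel).
Applying these to Hitasan 'sakero':
  sakero → hakero   (s→h word-initially before a back vowel)
  hakero → hagero   (k→g between vowels (before a front vowel))
So the Ravasar cognate is 'hagero'.

hagero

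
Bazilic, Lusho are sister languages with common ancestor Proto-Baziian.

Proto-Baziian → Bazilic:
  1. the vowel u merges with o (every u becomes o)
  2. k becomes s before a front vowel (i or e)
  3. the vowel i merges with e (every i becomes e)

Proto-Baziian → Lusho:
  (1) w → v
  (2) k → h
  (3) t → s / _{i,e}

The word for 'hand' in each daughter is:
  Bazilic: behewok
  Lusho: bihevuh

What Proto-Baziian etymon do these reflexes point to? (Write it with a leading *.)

Position 6: Bazilic has o, Lusho has u. Lusho preserves u here (none of its changes turn any other segment into u), so the proto-segment is *u.
Position 7: Bazilic has k, Lusho has h. Bazilic preserves k here (none of its changes turn any other segment into k), so the proto-segment is *k.
Verify the candidate proto-form against each daughter:
Bazilic: start from *bihewuk.
  rule 1 (vowel merger): bihewuk → bihewok
  rule 2: no change — bihewok
  rule 3 (vowel merger): bihewok → behewok
  ⇒ Bazilic behewok
Lusho: *bihewuk
  bihewuk → bihevuk   [unconditioned shift]
  bihevuk → bihevuh   [unconditioned shift]
  bihevuh (rule 3 does not apply)
  giving Lusho bihevuh.
Only *bihewuk yields all of Bazilic behewok, Lusho bihevuh.

*bihewuk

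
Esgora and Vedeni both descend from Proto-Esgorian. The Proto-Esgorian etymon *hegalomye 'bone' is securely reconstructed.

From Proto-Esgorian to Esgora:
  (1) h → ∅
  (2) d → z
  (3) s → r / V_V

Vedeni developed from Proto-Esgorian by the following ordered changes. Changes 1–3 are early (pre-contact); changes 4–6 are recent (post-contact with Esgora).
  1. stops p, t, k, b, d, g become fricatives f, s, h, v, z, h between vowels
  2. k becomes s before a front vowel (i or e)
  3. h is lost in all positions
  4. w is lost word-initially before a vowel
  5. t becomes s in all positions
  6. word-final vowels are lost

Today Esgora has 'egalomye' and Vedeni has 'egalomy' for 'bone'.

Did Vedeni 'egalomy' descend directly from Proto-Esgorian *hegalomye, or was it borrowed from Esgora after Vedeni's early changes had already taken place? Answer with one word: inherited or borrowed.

If inherited, *hegalomye would pass through all of Vedeni's changes:
Vedeni: *hegalomye
  hegalomye → hehalomye   [intervocalic lenition]
  hehalomye (rule 2 does not apply)
  hehalomye → ealomye   [h-loss]
  ealomye (rule 4 does not apply)
  ealomye (rule 5 does not apply)
  ealomye → ealomy   [apocope]
  giving Vedeni ealomy.
If borrowed from Esgora 'egalomye' after the early changes, it would undergo only the recent ones:
  rule 4 (glide loss): no change (egalomye)
  rule 5 (unconditioned shift): no change (egalomye)
  rule 6 (apocope): egalomye → egalomy
  ⇒ as a loan: egalomy
Vedeni 'egalomy' matches the loan outcome 'egalomy', not the inherited 'ealomy' — it skipped the early Vedeni changes, so it was borrowed from Esgora.

borrowed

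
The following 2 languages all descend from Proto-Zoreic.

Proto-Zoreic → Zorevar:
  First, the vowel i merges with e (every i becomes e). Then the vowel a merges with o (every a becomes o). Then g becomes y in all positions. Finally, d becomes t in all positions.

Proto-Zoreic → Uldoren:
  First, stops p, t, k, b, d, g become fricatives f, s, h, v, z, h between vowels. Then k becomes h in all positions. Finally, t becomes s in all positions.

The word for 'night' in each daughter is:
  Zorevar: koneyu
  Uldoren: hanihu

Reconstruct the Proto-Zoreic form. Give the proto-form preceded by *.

Position 5: Zorevar has y, Uldoren has h. Taking the neighbouring segments as reconstructed: Zorevar y could go back to *g or *y; Uldoren h could go back to *k or *g or *h — the one source consistent with every daughter is *g.
Position 4: Zorevar has e, Uldoren has i. Uldoren preserves i here (none of its changes turn any other segment into i), so the proto-segment is *i.
Continuing position by position gives *kanigu; check it forward:
Zorevar: *kanigu > kanegu > konegu > koneyu  (by vowel merger, vowel merger, unconditioned shift)
Uldoren: *kanigu > kanihu > hanihu  (by intervocalic lenition, unconditioned shift)
No other proto-form is consistent with every reflex, so the reconstruction is *kanigu.

*kanigu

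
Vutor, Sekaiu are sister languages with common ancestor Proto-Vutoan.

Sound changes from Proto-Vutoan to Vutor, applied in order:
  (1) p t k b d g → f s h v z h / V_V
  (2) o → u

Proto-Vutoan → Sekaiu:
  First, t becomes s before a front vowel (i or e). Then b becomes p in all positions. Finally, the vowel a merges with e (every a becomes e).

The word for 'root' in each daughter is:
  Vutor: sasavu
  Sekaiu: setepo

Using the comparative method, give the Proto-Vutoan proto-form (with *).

Position 4: Vutor has a, Sekaiu has e. Vutor preserves a here (none of its changes turn any other segment into a), so the proto-segment is *a.
Position 2: Vutor has a, Sekaiu has e. Vutor preserves a here (none of its changes turn any other segment into a), so the proto-segment is *a.
This points to *satabo. Verify forward in each daughter:
Vutor: *satabo
  satabo → sasavo   [intervocalic lenition]
  sasavo → sasavu   [vowel merger]
  giving Vutor sasavu.
Sekaiu: start from *satabo.
  rule 1: no change — satabo
  rule 2 (unconditioned shift): satabo → satapo
  rule 3 (vowel merger): satapo → setepo
  ⇒ Sekaiu setepo
No other proto-form is consistent with every reflex, so the reconstruction is *satabo.

*satabo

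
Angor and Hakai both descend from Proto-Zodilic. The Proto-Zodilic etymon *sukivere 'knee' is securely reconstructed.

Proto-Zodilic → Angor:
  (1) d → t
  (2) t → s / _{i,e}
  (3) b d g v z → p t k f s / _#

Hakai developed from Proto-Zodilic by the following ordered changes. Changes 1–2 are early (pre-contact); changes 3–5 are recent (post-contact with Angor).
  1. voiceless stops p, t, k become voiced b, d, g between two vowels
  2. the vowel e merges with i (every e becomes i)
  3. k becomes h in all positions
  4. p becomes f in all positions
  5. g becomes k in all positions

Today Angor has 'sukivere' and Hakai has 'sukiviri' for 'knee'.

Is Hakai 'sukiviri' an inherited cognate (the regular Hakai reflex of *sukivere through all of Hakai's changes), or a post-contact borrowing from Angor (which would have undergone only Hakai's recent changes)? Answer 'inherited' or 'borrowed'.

If inherited, *sukivere would pass through all of Hakai's changes:
Hakai: *sukivere
  sukivere → sugivere   [intervocalic voicing]
  sugivere → sugiviri   [vowel merger]
  sugiviri (rule 3 does not apply)
  sugiviri (rule 4 does not apply)
  sugiviri → sukiviri   [unconditioned shift]
  giving Hakai sukiviri.
If borrowed from Angor 'sukivere' after the early changes, it would undergo only the recent ones:
  rule 3 (unconditioned shift): sukivere → suhivere
  rule 4 (unconditioned shift): no change (suhivere)
  rule 5 (unconditioned shift): no change (suhivere)
  ⇒ as a loan: suhivere
Hakai 'sukiviri' matches the inherited outcome exactly, so it is an inherited cognate, not a loan.

inherited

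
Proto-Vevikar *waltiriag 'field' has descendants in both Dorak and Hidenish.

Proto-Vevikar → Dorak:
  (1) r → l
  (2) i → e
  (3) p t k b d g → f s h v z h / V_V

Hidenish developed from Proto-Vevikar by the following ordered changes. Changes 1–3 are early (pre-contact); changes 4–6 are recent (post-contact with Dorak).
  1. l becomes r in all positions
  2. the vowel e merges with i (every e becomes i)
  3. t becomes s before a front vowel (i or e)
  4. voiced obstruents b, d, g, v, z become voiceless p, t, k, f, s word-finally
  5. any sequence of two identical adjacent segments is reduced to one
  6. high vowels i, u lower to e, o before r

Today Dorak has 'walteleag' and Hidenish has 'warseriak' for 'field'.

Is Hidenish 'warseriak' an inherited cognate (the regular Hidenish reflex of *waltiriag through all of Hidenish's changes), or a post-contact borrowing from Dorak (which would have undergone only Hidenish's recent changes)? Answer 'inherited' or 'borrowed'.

inherited

If inherited, *waltiriag would pass through all of Hidenish's changes:
Hidenish: start from *waltiriag.
  rule 1 (unconditioned shift): waltiriag → wartiriag
  rule 2: no change — wartiriag
  rule 3 (palatalisation): wartiriag → warsiriag
  rule 4 (final devoicing): warsiriag → warsiriak
  rule 5: no change — warsiriak
  rule 6 (pre-rhotic lowering): warsiriak → warseriak
  ⇒ Hidenish warseriak
If borrowed from Dorak 'walteleag' after the early changes, it would undergo only the recent ones:
  rule 4 (final devoicing): walteleag → walteleak
  rule 5 (degemination): no change (walteleak)
  rule 6 (pre-rhotic lowering): no change (walteleak)
  ⇒ as a loan: walteleak
Hidenish 'warseriak' matches the inherited outcome exactly, so it is an inherited cognate, not a loan.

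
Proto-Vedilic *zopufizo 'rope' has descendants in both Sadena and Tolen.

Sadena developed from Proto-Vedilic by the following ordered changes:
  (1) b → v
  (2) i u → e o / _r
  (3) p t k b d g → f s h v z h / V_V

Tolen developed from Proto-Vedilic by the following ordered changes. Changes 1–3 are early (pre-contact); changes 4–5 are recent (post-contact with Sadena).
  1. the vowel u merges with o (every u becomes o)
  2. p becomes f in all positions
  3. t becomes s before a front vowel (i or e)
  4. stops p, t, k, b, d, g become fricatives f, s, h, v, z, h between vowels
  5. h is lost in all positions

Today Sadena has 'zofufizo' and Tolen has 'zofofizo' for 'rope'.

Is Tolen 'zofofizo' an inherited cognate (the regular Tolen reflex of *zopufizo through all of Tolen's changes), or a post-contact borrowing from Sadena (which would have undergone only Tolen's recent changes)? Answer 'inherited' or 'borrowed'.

If inherited, *zopufizo would pass through all of Tolen's changes:
Tolen: *zopufizo
  zopufizo → zopofizo   [vowel merger]
  zopofizo → zofofizo   [unconditioned shift]
  zofofizo (rule 3 does not apply)
  zofofizo (rule 4 does not apply)
  zofofizo (rule 5 does not apply)
  giving Tolen zofofizo.
If borrowed from Sadena 'zofufizo' after the early changes, it would undergo only the recent ones:
  rule 4 (intervocalic lenition): no change (zofufizo)
  rule 5 (h-loss): no change (zofufizo)
  ⇒ as a loan: zofufizo
Tolen 'zofofizo' matches the inherited outcome exactly, so it is an inherited cognate, not a loan.

inherited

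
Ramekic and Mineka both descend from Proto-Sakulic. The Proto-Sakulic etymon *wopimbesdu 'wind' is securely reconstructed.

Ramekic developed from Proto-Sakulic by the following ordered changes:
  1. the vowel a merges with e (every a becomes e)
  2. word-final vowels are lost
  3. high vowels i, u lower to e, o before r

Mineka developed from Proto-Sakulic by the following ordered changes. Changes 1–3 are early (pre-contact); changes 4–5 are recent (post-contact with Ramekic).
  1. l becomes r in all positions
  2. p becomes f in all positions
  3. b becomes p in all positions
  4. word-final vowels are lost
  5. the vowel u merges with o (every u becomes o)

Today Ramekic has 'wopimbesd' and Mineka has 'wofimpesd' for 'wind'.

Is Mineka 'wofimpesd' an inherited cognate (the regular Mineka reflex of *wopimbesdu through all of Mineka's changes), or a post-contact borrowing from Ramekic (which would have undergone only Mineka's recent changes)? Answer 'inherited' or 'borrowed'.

inherited

If inherited, *wopimbesdu would pass through all of Mineka's changes:
Mineka: *wopimbesdu
  wopimbesdu (rule 1 does not apply)
  wopimbesdu → wofimbesdu   [unconditioned shift]
  wofimbesdu → wofimpesdu   [unconditioned shift]
  wofimpesdu → wofimpesd   [apocope]
  wofimpesd (rule 5 does not apply)
  giving Mineka wofimpesd.
If borrowed from Ramekic 'wopimbesd' after the early changes, it would undergo only the recent ones:
  rule 4 (apocope): no change (wopimbesd)
  rule 5 (vowel merger): no change (wopimbesd)
  ⇒ as a loan: wopimbesd
Mineka 'wofimpesd' matches the inherited outcome exactly, so it is an inherited cognate, not a loan.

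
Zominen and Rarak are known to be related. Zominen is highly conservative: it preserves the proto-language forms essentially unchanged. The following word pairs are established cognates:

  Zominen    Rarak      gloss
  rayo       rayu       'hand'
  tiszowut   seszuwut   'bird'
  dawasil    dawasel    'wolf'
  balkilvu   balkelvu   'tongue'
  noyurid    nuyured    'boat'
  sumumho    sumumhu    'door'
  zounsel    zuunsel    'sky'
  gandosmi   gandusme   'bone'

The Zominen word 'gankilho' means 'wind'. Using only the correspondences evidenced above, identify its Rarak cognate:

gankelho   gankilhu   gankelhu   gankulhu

tiszowut ~ seszuwut, dawasil ~ dawasel — Zominen i corresponds to Rarak e after a consonant, before a consonant other than r, m, n, p, b, f, v.
rayo ~ rayu, sumumho ~ sumumhu — Zominen o corresponds to Rarak u word-finally.
Applying these to Zominen 'gankilho':
  gankilho → gankelho   (i→e after a consonant, before a consonant other than r, m, n, p, b, f, v)
  gankelho → gankelhu   (o→u word-finally)
So the Rarak cognate is 'gankelhu'.

gankelhu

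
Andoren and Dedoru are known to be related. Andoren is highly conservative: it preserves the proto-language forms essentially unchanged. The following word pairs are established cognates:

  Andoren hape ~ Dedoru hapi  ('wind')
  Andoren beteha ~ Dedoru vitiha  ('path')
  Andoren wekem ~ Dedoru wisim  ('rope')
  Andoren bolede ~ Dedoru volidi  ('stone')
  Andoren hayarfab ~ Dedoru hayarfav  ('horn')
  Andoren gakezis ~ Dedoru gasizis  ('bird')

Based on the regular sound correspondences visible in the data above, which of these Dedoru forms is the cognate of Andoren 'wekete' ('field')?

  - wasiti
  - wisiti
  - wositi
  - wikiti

beteha ~ vitiha, wekem ~ wisim — Andoren e corresponds to Dedoru i after a consonant, before a consonant other than r, m, n, p, b, f, v.
wekem ~ wisim, gakezis ~ gasizis — Andoren k corresponds to Dedoru s between vowels (before a front vowel).
hape ~ hapi, bolede ~ volidi — Andoren e corresponds to Dedoru i word-finally.
Applying these to Andoren 'wekete':
  wekete → wikete   (e→i after a consonant, before a consonant other than r, m, n, p, b, f, v)
  wikete → wisete   (k→s between vowels (before a front vowel))
  wisete → wisite   (e→i after a consonant, before a consonant other than r, m, n, p, b, f, v)
  wisite → wisiti   (e→i word-finally)
So the Dedoru cognate is 'wisiti'.

wisiti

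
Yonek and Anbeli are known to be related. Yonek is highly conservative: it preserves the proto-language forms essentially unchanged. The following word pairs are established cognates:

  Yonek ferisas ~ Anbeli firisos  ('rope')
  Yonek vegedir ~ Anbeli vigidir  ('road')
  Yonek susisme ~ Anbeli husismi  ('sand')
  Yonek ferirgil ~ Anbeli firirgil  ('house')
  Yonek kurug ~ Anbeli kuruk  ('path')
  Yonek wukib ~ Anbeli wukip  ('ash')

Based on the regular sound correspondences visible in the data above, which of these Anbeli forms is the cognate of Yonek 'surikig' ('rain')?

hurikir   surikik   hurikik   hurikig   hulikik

hurikik

susisme ~ husismi — Yonek s corresponds to Anbeli h word-initially before a back vowel.
kurug ~ kuruk — Yonek g corresponds to Anbeli k word-finally.
Applying these to Yonek 'surikig':
  surikig → hurikig   (s→h word-initially before a back vowel)
  hurikig → hurikik   (g→k word-finally)
So the Anbeli cognate is 'hurikik'.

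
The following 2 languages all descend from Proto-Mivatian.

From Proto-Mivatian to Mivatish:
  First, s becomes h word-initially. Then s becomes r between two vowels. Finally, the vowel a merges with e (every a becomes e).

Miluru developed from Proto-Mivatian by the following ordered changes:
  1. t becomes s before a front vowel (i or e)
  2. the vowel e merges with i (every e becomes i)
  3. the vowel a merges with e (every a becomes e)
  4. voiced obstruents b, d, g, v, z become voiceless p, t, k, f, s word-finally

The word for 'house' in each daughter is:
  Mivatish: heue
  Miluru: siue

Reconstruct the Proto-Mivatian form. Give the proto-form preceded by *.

*seua

Position 2: Mivatish has e, Miluru has i. Taking the neighbouring segments as reconstructed: Mivatish e could go back to *a or *e; Miluru i could go back to *e or *i — the one source consistent with every daughter is *e.
Position 4: Mivatish has e, Miluru has e. In Miluru, e can only continue *a, so the proto-segment is *a.
Continuing position by position gives *seua; check it forward:
Mivatish: *seua
  seua → heua   [debuccalisation]
  heua (rule 2 does not apply)
  heua → heue   [vowel merger]
  giving Mivatish heue.
Miluru: *seua > siua > siue  (by vowel merger, vowel merger)
Only *seua yields all of Mivatish heue, Miluru siue.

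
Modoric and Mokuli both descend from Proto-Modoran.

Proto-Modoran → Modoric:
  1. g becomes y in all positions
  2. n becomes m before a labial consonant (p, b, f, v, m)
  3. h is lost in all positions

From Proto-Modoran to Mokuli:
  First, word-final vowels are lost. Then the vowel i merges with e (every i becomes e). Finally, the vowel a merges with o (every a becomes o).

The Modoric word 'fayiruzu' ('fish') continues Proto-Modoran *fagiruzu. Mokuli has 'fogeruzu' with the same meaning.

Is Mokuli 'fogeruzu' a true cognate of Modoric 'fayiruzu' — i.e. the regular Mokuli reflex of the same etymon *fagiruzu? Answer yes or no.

Derive the expected Mokuli reflex of *fagiruzu:
Mokuli: *fagiruzu > fagiruz > fageruz > fogeruz  (by apocope, vowel merger, vowel merger)
The regular Mokuli reflex would be 'fogeruz', but the attested form is 'fogeruzu'. The correspondence is irregular, so they are not cognates (the Mokuli form has a different source).

no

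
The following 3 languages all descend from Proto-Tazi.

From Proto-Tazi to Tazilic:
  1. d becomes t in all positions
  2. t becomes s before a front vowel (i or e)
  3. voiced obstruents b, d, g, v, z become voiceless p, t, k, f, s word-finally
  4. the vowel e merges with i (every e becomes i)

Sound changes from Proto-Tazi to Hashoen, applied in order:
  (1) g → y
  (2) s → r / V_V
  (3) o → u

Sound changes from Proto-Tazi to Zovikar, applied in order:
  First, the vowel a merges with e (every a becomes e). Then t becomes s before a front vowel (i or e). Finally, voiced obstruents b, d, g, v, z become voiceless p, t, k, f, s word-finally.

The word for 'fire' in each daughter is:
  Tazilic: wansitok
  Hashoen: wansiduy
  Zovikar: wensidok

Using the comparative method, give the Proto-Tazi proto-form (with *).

*wansidog

Position 8: Tazilic has k, Hashoen has y, Zovikar has k. Taking the neighbouring segments as reconstructed: Tazilic k could go back to *k or *g; Hashoen y could go back to *g or *y; Zovikar k could go back to *k or *g — the one source consistent with every daughter is *g.
Position 2: Tazilic has a, Hashoen has a, Zovikar has e. Tazilic preserves a here (none of its changes turn any other segment into a), so the proto-segment is *a.
Position 6: Tazilic has t, Hashoen has d, Zovikar has d. Hashoen preserves d here (none of its changes turn any other segment into d), so the proto-segment is *d.
Verify the candidate proto-form against each daughter:
Tazilic: *wansidog > wansitog > wansitok  (by unconditioned shift, final devoicing)
Hashoen: *wansidog
  wansidog → wansidoy   [unconditioned shift]
  wansidoy (rule 2 does not apply)
  wansidoy → wansiduy   [vowel merger]
  giving Hashoen wansiduy.
Zovikar: *wansidog > wensidog > wensidok  (by vowel merger, final devoicing)
No other proto-form is consistent with every reflex, so the reconstruction is *wansidog.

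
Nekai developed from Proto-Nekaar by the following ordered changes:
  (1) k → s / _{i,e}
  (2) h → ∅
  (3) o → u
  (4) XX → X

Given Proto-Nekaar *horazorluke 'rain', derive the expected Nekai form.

urazurluse

Nekai: *horazorluke > horazorluse > orazorluse > urazurluse  (by palatalisation, h-loss, vowel merger)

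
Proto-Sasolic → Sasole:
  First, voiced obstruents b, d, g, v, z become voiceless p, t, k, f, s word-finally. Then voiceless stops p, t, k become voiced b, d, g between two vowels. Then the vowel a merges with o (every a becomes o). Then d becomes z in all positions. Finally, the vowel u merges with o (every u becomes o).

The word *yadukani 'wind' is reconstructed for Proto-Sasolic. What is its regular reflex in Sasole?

yozogoni

Sasole: *yadukani
  yadukani (rule 1 does not apply)
  yadukani → yadugani   [intervocalic voicing]
  yadugani → yodugoni   [vowel merger]
  yodugoni → yozugoni   [unconditioned shift]
  yozugoni → yozogoni   [vowel merger]
  giving Sasole yozogoni.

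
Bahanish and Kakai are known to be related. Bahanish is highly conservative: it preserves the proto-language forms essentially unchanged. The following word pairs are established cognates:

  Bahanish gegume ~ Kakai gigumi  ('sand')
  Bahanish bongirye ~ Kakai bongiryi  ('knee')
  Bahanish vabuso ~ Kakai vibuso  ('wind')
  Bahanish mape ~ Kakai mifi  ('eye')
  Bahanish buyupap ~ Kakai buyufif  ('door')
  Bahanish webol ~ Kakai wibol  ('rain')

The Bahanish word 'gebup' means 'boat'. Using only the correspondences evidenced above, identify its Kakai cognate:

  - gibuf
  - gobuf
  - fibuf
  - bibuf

webol ~ wibol — Bahanish e corresponds to Kakai i after a consonant, before a labial obstruent.
buyupap ~ buyufif — Bahanish p corresponds to Kakai f word-finally.
Applying these to Bahanish 'gebup':
  gebup → gibup   (e→i after a consonant, before a labial obstruent)
  gibup → gibuf   (p→f word-finally)
So the Kakai cognate is 'gibuf'.

gibuf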